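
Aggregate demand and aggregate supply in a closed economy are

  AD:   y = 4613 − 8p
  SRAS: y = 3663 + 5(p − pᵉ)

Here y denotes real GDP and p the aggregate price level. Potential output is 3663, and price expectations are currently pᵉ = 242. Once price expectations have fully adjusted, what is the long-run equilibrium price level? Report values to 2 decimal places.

Short run: with pᵉ = 242, SRAS is y = 2453 + 5p. Setting AD = SRAS gives 2160 = 13p, so p = 166.15 and y = 4613 − 8p = 3283.77.
Output 3283.77 is below potential 3663, so over time expected prices fall and SRAS shifts right until y returns to 3663.
Long run: y = 3663 on the AD curve gives 3663 = 4613 − 8p, so p = 118.75.

Long-run p = 118.75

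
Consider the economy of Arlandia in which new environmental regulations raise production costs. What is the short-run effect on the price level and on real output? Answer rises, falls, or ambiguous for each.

Price level: rises; output: falls

This is an adverse supply shock: SRAS shifts left.
Moving along the downward-sloping AD curve, P rises and Y falls.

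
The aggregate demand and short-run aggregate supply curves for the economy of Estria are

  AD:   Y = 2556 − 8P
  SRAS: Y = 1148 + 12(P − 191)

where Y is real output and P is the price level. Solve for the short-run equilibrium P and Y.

P = 185, Y = 1076

Write SRAS as Y = 1148 + 12P − 2292 = 12P − 1144.
Set AD = SRAS: 2556 − 8P = 12P − 1144, so 3700 = 20P and P = 185.
Then Y = 2556 − 8·185 = 1076.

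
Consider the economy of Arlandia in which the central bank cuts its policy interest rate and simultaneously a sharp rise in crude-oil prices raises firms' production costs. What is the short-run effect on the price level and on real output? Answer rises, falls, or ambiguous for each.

Price level: rises; output: ambiguous

The first event is a positive demand shock: AD shifts right, which by itself pushes P up and Y up.
The second is an adverse supply shock: SRAS shifts left, which by itself pushes P up and Y down.
Both shocks push P up, so P rises. The two shocks push Y in opposite directions, so the effect on Y is ambiguous.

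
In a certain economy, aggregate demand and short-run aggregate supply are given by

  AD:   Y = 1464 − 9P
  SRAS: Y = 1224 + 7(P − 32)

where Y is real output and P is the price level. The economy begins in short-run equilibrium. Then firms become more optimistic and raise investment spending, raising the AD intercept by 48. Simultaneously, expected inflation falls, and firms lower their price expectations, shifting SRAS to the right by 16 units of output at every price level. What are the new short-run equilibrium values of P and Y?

P = 31, Y = 1233

After both shocks: AD is Y = 1512 − 9P and SRAS is Y = 1016 + 7P.
Setting them equal: 496 = 16P, so P = 31.
Y = 1512 − 9·31 = 1233.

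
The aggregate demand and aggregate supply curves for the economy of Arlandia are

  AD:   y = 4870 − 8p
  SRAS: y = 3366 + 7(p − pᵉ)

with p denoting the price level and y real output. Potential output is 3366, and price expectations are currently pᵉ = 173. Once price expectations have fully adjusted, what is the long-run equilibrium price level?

Short run: with pᵉ = 173, SRAS is y = 2155 + 7p. Setting AD = SRAS gives 2715 = 15p, so p = 181 and y = 4870 − 8·181 = 3422.
Output 3422 is above potential 3366, so over time expected prices rise and SRAS shifts left until y returns to 3366.
Long run: y = 3366 on the AD curve gives 3366 = 4870 − 8p, so p = 188.

Long-run p = 188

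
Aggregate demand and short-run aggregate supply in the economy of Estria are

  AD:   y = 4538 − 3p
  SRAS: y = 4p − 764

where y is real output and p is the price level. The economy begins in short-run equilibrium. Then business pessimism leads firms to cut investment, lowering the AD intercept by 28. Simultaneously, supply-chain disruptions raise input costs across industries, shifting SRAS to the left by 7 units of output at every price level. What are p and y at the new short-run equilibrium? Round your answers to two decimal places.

After both shocks: AD is y = 4510 − 3p and SRAS is y = 4p − 771.
Setting them equal: 5281 = 7p, so p = 754.43.
Substituting into AD, y = 2246.71.

p = 754.43, y = 2246.71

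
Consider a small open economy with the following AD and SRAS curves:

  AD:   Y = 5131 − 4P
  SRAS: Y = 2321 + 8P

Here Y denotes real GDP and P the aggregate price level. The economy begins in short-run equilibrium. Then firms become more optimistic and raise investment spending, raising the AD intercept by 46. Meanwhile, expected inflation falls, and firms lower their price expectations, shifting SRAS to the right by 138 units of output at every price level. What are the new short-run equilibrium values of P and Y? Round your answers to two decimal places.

P = 226.50, Y = 4271.00

After both shocks: AD is Y = 5177 − 4P and SRAS is Y = 2459 + 8P.
Setting them equal: 2718 = 12P, so P = 226.50.
Substituting into AD, Y = 4271.00.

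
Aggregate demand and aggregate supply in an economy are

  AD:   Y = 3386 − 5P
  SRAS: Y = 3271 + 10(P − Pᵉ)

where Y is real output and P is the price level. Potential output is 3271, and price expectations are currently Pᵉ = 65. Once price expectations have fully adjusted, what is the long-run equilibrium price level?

Short run: with Pᵉ = 65, SRAS is Y = 2621 + 10P. Setting AD = SRAS gives 765 = 15P, so P = 51 and Y = 3386 − 5·51 = 3131.
Output 3131 is below potential 3271, so over time expected prices fall and SRAS shifts right until Y returns to 3271.
Long run: Y = 3271 on the AD curve gives 3271 = 3386 − 5P, so P = 23.

Long-run P = 23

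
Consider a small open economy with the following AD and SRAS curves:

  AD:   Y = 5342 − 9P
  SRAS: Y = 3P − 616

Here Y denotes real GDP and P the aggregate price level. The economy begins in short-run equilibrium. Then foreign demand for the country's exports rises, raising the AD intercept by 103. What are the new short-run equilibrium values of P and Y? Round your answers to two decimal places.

P = 505.08, Y = 899.25

This is a positive demand shock: AD shifts right.
New AD: Y = 5445 − 9P.
Set AD = SRAS: 5445 − 9P = 3P − 616, so 6061 = 12P and P = 505.08.
Substituting into AD, Y = 899.25.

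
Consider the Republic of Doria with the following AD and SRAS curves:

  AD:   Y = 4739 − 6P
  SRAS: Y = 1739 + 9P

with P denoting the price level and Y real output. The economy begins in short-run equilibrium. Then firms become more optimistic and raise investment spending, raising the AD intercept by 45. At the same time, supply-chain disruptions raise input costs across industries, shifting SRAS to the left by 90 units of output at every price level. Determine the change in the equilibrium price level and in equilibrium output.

ΔP = +9, ΔY = -9

After both shocks: AD is Y = 4784 − 6P and SRAS is Y = 1649 + 9P.
Setting them equal: 3135 = 15P, so P = 209.
Y = 4784 − 6·209 = 3530.
Initially P = 200, Y = 3539, so ΔP = +9 and ΔY = -9.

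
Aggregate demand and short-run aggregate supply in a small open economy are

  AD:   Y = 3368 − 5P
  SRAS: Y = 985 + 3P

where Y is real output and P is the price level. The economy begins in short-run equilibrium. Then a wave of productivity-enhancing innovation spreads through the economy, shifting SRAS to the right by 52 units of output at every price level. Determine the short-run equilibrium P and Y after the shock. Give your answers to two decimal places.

This is a positive supply shock: SRAS shifts right.
New SRAS: Y = 1037 + 3P.
Set AD = SRAS: 3368 − 5P = 1037 + 3P, so 2331 = 8P and P = 291.38.
Substituting into AD, Y = 1911.13.

P = 291.38, Y = 1911.13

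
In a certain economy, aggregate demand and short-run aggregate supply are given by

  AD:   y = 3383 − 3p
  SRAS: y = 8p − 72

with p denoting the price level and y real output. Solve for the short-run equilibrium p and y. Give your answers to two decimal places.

Set AD = SRAS: 3383 − 3p = 8p − 72, so 3455 = 11p and p = 314.09.
Substituting into AD, y = 3383 − 3p = 2440.73.

p = 314.09, y = 2440.73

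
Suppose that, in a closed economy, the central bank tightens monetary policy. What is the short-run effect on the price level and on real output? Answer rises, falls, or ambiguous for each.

This is a negative demand shock: AD shifts left.
Moving along the upward-sloping SRAS curve, P falls and Y falls.

Price level: falls; output: falls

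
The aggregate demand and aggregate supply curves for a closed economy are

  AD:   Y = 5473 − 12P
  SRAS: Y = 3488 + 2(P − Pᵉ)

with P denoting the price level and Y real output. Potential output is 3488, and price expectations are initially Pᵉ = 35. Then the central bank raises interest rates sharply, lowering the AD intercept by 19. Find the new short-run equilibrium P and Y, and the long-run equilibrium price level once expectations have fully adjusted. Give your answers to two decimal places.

AD shifts left: new AD is Y = 5454 − 12P. With Pᵉ = 35, SRAS is Y = 3418 + 2P.
Short run: 5454 − 12P = 3418 + 2P gives 2036 = 14P, so P = 145.43 and Y = 5454 − 12P = 3708.86.
Y = 3708.86 is above potential 3488; expectations adjust and SRAS shifts left until Y = 3488.
Long run: on the new AD curve, 3488 = 5454 − 12P gives P = 163.83.

Short run: P = 145.43, Y = 3708.86. Long run: P = 163.83.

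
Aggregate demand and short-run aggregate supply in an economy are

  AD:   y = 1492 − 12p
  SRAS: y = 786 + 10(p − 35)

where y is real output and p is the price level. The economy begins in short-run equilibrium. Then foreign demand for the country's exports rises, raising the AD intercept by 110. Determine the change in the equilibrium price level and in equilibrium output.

This is a positive demand shock: AD shifts right.
New AD: y = 1602 − 12p.
SRAS can be written y = 436 + 10p.
Set AD = SRAS: 1602 − 12p = 436 + 10p, so 1166 = 22p and p = 53.
y = 1602 − 12·53 = 966.
Initially p = 48, y = 916, so Δp = +5 and Δy = +50.

Δp = +5, Δy = +50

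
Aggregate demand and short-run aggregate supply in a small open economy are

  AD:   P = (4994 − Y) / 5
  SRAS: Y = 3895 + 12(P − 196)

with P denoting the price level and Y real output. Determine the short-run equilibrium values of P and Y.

P = 203, Y = 3979

Write SRAS as Y = 3895 + 12P − 2352 = 1543 + 12P.
Rearrange AD to Y = 4994 − 5P.
Set AD = SRAS: 4994 − 5P = 1543 + 12P, so 3451 = 17P and P = 203.
Then Y = 4994 − 5·203 = 3979.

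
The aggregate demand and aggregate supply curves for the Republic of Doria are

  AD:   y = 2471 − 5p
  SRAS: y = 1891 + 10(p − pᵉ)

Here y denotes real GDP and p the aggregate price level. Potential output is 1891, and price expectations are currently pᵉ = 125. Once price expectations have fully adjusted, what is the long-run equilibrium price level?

Long-run p = 116

Short run: with pᵉ = 125, SRAS is y = 641 + 10p. Setting AD = SRAS gives 1830 = 15p, so p = 122 and y = 2471 − 5·122 = 1861.
Output 1861 is below potential 1891, so over time expected prices fall and SRAS shifts right until y returns to 1891.
Long run: y = 1891 on the AD curve gives 1891 = 2471 − 5p, so p = 116.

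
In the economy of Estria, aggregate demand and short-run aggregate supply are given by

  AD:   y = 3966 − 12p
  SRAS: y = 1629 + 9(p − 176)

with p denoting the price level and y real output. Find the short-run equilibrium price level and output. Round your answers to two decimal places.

p = 186.71, y = 1725.43

Write SRAS as y = 1629 + 9p − 1584 = 45 + 9p.
Set AD = SRAS: 3966 − 12p = 45 + 9p, so 3921 = 21p and p = 186.71.
Substituting into AD, y = 3966 − 12p = 1725.43.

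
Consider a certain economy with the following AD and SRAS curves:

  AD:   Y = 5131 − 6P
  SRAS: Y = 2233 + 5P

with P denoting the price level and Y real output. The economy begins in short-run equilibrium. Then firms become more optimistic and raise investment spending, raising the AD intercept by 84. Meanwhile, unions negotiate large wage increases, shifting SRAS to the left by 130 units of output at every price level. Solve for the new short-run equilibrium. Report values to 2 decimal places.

After both shocks: AD is Y = 5215 − 6P and SRAS is Y = 2103 + 5P.
Setting them equal: 3112 = 11P, so P = 282.91.
Substituting into AD, Y = 3517.55.

P = 282.91, Y = 3517.55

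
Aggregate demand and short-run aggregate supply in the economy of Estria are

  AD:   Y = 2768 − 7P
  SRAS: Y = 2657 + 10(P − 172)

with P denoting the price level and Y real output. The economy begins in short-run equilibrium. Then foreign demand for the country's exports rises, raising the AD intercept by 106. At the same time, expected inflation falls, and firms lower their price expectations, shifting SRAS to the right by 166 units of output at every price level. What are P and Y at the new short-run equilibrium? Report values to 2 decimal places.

P = 104.18, Y = 2144.76

After both shocks: AD is Y = 2874 − 7P and SRAS is Y = 1103 + 10P.
Setting them equal: 1771 = 17P, so P = 104.18.
Substituting into AD, Y = 2144.76.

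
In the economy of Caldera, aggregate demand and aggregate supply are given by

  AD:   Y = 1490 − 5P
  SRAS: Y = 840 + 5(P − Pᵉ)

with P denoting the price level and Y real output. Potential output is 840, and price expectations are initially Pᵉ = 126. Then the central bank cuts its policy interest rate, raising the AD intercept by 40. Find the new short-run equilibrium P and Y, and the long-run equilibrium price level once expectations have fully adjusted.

Short run: P = 132, Y = 870. Long run: P = 138.

AD shifts right: new AD is Y = 1530 − 5P. With Pᵉ = 126, SRAS is Y = 210 + 5P.
Short run: 1530 − 5P = 210 + 5P gives 1320 = 10P, so P = 132 and Y = 1530 − 5·132 = 870.
Y = 870 is above potential 840; expectations adjust and SRAS shifts left until Y = 840.
Long run: on the new AD curve, 840 = 1530 − 5P gives P = 138.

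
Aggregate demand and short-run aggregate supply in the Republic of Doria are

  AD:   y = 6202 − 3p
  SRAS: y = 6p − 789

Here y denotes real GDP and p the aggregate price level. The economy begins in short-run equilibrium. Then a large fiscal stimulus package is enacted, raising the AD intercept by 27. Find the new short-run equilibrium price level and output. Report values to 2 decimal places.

This is a positive demand shock: AD shifts right.
New AD: y = 6229 − 3p.
Set AD = SRAS: 6229 − 3p = 6p − 789, so 7018 = 9p and p = 779.78.
Substituting into AD, y = 3889.67.

p = 779.78, y = 3889.67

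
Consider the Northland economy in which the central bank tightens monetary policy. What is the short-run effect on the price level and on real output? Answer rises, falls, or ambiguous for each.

Price level: falls; output: falls

This is a negative demand shock: AD shifts left.
Moving along the upward-sloping SRAS curve, P falls and Y falls.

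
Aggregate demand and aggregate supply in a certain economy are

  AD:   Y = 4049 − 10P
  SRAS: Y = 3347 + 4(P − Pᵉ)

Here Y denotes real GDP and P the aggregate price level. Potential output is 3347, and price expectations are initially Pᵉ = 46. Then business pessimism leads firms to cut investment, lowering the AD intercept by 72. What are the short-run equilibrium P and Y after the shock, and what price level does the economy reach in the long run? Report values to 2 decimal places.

AD shifts left: new AD is Y = 3977 − 10P. With Pᵉ = 46, SRAS is Y = 3163 + 4P.
Short run: 3977 − 10P = 3163 + 4P gives 814 = 14P, so P = 58.14 and Y = 3977 − 10P = 3395.57.
Y = 3395.57 is above potential 3347; expectations adjust and SRAS shifts left until Y = 3347.
Long run: on the new AD curve, 3347 = 3977 − 10P gives P = 63.00.

Short run: P = 58.14, Y = 3395.57. Long run: P = 63.00.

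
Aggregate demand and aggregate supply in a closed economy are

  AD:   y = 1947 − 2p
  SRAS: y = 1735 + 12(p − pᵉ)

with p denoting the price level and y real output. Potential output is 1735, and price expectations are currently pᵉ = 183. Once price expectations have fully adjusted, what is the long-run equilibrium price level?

Short run: with pᵉ = 183, SRAS is y = 12p − 461. Setting AD = SRAS gives 2408 = 14p, so p = 172 and y = 1947 − 2·172 = 1603.
Output 1603 is below potential 1735, so over time expected prices fall and SRAS shifts right until y returns to 1735.
Long run: y = 1735 on the AD curve gives 1735 = 1947 − 2p, so p = 106.

Long-run p = 106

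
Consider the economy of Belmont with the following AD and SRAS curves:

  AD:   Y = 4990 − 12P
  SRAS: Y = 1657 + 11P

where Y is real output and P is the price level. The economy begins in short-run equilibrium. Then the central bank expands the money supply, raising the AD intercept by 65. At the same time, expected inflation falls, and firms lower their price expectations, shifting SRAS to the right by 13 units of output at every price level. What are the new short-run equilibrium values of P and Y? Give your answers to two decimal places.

After both shocks: AD is Y = 5055 − 12P and SRAS is Y = 1670 + 11P.
Setting them equal: 3385 = 23P, so P = 147.17.
Substituting into AD, Y = 3288.91.

P = 147.17, Y = 3288.91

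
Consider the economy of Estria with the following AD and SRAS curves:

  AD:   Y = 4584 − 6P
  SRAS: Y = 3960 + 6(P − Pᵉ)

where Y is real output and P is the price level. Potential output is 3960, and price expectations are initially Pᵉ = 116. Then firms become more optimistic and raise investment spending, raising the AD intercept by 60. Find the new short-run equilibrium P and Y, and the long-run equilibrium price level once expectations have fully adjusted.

AD shifts right: new AD is Y = 4644 − 6P. With Pᵉ = 116, SRAS is Y = 3264 + 6P.
Short run: 4644 − 6P = 3264 + 6P gives 1380 = 12P, so P = 115 and Y = 4644 − 6·115 = 3954.
Y = 3954 is below potential 3960; expectations adjust and SRAS shifts right until Y = 3960.
Long run: on the new AD curve, 3960 = 4644 − 6P gives P = 114.

Short run: P = 115, Y = 3954. Long run: P = 114.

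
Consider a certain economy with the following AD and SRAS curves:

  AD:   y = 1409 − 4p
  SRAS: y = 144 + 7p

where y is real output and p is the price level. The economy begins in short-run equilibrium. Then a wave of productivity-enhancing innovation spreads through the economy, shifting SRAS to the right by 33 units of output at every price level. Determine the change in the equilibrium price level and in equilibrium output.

Δp = -3, Δy = +12

This is a positive supply shock: SRAS shifts right.
New SRAS: y = 177 + 7p.
Set AD = SRAS: 1409 − 4p = 177 + 7p, so 1232 = 11p and p = 112.
y = 1409 − 4·112 = 961.
Initially p = 115, y = 949, so Δp = -3 and Δy = +12.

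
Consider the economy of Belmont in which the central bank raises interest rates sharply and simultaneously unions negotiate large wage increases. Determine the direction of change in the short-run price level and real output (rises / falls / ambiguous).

Price level: ambiguous; output: falls

The first event is a negative demand shock: AD shifts left, which by itself pushes P down and Y down.
The second is an adverse supply shock: SRAS shifts left, which by itself pushes P up and Y down.
The two shocks push P in opposite directions, so the effect on P is ambiguous. Both shocks push Y down, so Y falls.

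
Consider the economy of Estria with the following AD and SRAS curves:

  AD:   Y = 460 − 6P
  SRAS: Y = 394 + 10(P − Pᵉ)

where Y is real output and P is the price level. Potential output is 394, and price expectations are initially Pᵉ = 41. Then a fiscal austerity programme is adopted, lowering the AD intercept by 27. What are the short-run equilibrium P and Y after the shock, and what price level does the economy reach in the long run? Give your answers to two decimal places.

AD shifts left: new AD is Y = 433 − 6P. With Pᵉ = 41, SRAS is Y = 10P − 16.
Short run: 433 − 6P = 10P − 16 gives 449 = 16P, so P = 28.06 and Y = 433 − 6P = 264.63.
Y = 264.63 is below potential 394; expectations adjust and SRAS shifts right until Y = 394.
Long run: on the new AD curve, 394 = 433 − 6P gives P = 6.50.

Short run: P = 28.06, Y = 264.63. Long run: P = 6.50.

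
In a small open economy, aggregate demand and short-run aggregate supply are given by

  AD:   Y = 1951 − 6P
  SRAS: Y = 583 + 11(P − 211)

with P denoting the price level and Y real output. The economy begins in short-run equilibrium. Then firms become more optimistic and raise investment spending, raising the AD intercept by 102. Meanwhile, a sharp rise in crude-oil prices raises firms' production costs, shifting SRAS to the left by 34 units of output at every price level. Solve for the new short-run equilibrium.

P = 225, Y = 703

After both shocks: AD is Y = 2053 − 6P and SRAS is Y = 11P − 1772.
Setting them equal: 3825 = 17P, so P = 225.
Y = 2053 − 6·225 = 703.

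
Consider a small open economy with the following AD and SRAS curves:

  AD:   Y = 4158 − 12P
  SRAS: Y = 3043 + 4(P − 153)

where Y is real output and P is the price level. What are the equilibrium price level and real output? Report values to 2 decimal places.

Write SRAS as Y = 3043 + 4P − 612 = 2431 + 4P.
Set AD = SRAS: 4158 − 12P = 2431 + 4P, so 1727 = 16P and P = 107.94.
Substituting into AD, Y = 4158 − 12P = 2862.75.

P = 107.94, Y = 2862.75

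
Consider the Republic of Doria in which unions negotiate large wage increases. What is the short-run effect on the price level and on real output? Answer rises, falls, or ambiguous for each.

Price level: rises; output: falls

This is an adverse supply shock: SRAS shifts left.
Moving along the downward-sloping AD curve, P rises and Y falls.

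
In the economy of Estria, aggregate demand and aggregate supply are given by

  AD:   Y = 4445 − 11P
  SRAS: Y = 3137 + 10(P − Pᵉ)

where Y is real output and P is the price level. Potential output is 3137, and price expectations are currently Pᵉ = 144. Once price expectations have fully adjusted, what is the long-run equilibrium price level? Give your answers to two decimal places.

Long-run P = 118.91

Short run: with Pᵉ = 144, SRAS is Y = 1697 + 10P. Setting AD = SRAS gives 2748 = 21P, so P = 130.86 and Y = 4445 − 11P = 3005.57.
Output 3005.57 is below potential 3137, so over time expected prices fall and SRAS shifts right until Y returns to 3137.
Long run: Y = 3137 on the AD curve gives 3137 = 4445 − 11P, so P = 118.91.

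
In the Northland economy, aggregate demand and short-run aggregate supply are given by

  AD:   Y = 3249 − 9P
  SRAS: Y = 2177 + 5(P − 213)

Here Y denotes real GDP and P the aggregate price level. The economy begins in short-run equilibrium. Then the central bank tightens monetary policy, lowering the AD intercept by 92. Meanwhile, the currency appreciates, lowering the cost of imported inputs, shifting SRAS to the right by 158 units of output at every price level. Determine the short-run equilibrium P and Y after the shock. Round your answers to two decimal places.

P = 134.79, Y = 1943.93

After both shocks: AD is Y = 3157 − 9P and SRAS is Y = 1270 + 5P.
Setting them equal: 1887 = 14P, so P = 134.79.
Substituting into AD, Y = 1943.93.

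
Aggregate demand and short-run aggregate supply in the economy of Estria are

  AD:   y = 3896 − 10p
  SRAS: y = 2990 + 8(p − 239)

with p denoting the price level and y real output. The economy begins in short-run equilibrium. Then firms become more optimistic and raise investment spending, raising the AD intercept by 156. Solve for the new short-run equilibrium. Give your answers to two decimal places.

p = 165.22, y = 2399.78

This is a positive demand shock: AD shifts right.
New AD: y = 4052 − 10p.
SRAS can be written y = 1078 + 8p.
Set AD = SRAS: 4052 − 10p = 1078 + 8p, so 2974 = 18p and p = 165.22.
Substituting into AD, y = 2399.78.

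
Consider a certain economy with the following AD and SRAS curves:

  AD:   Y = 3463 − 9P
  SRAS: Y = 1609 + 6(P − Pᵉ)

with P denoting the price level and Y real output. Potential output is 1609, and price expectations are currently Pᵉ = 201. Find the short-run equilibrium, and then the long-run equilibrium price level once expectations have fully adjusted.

Short run: P = 204, Y = 1627. Long run: P = 206.

Short run: with Pᵉ = 201, SRAS is Y = 403 + 6P. Setting AD = SRAS gives 3060 = 15P, so P = 204 and Y = 3463 − 9·204 = 1627.
Output 1627 is above potential 1609, so over time expected prices rise and SRAS shifts left until Y returns to 1609.
Long run: Y = 1609 on the AD curve gives 1609 = 3463 − 9P, so P = 206.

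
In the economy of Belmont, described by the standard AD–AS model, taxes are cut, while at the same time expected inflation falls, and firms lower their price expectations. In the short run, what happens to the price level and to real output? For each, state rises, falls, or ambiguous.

The first event is a positive demand shock: AD shifts right, which by itself pushes P up and Y up.
The second is a favourable supply shock: SRAS shifts right, which by itself pushes P down and Y up.
The two shocks push P in opposite directions, so the effect on P is ambiguous. Both shocks push Y up, so Y rises.

Price level: ambiguous; output: rises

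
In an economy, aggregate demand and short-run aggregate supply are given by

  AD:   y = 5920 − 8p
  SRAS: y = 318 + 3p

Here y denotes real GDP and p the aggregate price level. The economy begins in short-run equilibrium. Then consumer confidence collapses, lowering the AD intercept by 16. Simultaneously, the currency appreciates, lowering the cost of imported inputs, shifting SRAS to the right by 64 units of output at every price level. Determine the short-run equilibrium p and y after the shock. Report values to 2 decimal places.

p = 502.00, y = 1888.00

After both shocks: AD is y = 5904 − 8p and SRAS is y = 382 + 3p.
Setting them equal: 5522 = 11p, so p = 502.00.
Substituting into AD, y = 1888.00.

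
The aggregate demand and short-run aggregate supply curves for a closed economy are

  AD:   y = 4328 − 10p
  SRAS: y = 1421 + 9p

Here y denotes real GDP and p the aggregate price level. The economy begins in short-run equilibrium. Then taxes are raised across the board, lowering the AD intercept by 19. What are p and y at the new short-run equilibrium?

This is a negative demand shock: AD shifts left.
New AD: y = 4309 − 10p.
Set AD = SRAS: 4309 − 10p = 1421 + 9p, so 2888 = 19p and p = 152.
y = 4309 − 10·152 = 2789.

p = 152, y = 2789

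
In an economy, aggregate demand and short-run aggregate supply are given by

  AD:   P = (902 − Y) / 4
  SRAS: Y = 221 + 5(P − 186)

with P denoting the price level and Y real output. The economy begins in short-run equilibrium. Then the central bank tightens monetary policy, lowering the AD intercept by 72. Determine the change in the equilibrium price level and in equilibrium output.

This is a negative demand shock: AD shifts left.
New AD: Y = 830 − 4P.
SRAS can be written Y = 5P − 709.
Set AD = SRAS: 830 − 4P = 5P − 709, so 1539 = 9P and P = 171.
Y = 830 − 4·171 = 146.
Initially P = 179, Y = 186, so ΔP = -8 and ΔY = -40.

ΔP = -8, ΔY = -40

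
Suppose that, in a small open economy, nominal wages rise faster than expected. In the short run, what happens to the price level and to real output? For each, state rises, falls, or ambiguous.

Price level: rises; output: falls

This is an adverse supply shock: SRAS shifts left.
Moving along the downward-sloping AD curve, P rises and Y falls.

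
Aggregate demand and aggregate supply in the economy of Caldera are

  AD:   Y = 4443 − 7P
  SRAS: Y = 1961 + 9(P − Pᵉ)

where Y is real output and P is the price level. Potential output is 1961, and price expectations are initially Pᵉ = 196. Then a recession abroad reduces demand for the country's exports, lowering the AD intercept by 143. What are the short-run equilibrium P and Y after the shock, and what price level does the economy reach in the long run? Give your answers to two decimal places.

Short run: P = 256.44, Y = 2504.94. Long run: P = 334.14.

AD shifts left: new AD is Y = 4300 − 7P. With Pᵉ = 196, SRAS is Y = 197 + 9P.
Short run: 4300 − 7P = 197 + 9P gives 4103 = 16P, so P = 256.44 and Y = 4300 − 7P = 2504.94.
Y = 2504.94 is above potential 1961; expectations adjust and SRAS shifts left until Y = 1961.
Long run: on the new AD curve, 1961 = 4300 − 7P gives P = 334.14.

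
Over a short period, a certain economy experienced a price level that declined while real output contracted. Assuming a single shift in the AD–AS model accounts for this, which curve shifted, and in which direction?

P fell and Y fell. An AD shift moves P and Y in the same direction; an SRAS shift moves them in opposite directions.
Here P and Y moved in the same direction, so the AD curve shifted.
Since Y fell, AD shifted left.

AD shifted left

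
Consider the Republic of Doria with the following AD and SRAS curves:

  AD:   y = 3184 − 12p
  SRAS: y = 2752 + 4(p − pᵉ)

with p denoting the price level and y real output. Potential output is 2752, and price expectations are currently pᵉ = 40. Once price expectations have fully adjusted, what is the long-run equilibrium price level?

Long-run p = 36

Short run: with pᵉ = 40, SRAS is y = 2592 + 4p. Setting AD = SRAS gives 592 = 16p, so p = 37 and y = 3184 − 12·37 = 2740.
Output 2740 is below potential 2752, so over time expected prices fall and SRAS shifts right until y returns to 2752.
Long run: y = 2752 on the AD curve gives 2752 = 3184 − 12p, so p = 36.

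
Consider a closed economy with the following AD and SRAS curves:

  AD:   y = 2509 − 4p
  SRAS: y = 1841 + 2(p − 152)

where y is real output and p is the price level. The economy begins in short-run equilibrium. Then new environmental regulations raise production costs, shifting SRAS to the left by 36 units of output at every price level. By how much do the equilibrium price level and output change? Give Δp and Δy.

Δp = +6, Δy = -24

This is a negative supply shock: SRAS shifts left.
New SRAS: y = 1501 + 2p.
Set AD = SRAS: 2509 − 4p = 1501 + 2p, so 1008 = 6p and p = 168.
y = 2509 − 4·168 = 1837.
Initially p = 162, y = 1861, so Δp = +6 and Δy = -24.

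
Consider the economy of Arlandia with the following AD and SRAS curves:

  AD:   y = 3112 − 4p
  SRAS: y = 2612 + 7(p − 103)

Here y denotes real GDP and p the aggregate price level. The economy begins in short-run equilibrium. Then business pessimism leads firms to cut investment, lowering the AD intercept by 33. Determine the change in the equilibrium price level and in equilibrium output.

This is a negative demand shock: AD shifts left.
New AD: y = 3079 − 4p.
SRAS can be written y = 1891 + 7p.
Set AD = SRAS: 3079 − 4p = 1891 + 7p, so 1188 = 11p and p = 108.
y = 3079 − 4·108 = 2647.
Initially p = 111, y = 2668, so Δp = -3 and Δy = -21.

Δp = -3, Δy = -21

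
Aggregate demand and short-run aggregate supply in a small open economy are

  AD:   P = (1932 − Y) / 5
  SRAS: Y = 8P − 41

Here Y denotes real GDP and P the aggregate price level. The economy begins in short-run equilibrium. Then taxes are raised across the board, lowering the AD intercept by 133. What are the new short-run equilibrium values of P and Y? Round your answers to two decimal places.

This is a negative demand shock: AD shifts left.
New AD: Y = 1799 − 5P.
Set AD = SRAS: 1799 − 5P = 8P − 41, so 1840 = 13P and P = 141.54.
Substituting into AD, Y = 1091.31.

P = 141.54, Y = 1091.31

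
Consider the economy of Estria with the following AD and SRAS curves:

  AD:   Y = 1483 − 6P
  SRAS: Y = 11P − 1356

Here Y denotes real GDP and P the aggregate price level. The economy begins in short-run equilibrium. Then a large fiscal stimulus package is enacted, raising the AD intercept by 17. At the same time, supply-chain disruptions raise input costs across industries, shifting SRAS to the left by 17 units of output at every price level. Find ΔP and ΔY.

After both shocks: AD is Y = 1500 − 6P and SRAS is Y = 11P − 1373.
Setting them equal: 2873 = 17P, so P = 169.
Y = 1500 − 6·169 = 486.
Initially P = 167, Y = 481, so ΔP = +2 and ΔY = +5.

ΔP = +2, ΔY = +5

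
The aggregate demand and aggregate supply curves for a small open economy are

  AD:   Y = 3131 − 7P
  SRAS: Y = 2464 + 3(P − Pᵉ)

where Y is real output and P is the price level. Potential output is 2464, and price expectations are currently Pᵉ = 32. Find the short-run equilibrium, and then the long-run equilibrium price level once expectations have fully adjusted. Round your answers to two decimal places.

Short run: with Pᵉ = 32, SRAS is Y = 2368 + 3P. Setting AD = SRAS gives 763 = 10P, so P = 76.30 and Y = 3131 − 7P = 2596.90.
Output 2596.90 is above potential 2464, so over time expected prices rise and SRAS shifts left until Y returns to 2464.
Long run: Y = 2464 on the AD curve gives 2464 = 3131 − 7P, so P = 95.29.

Short run: P = 76.30, Y = 2596.90. Long run: P = 95.29.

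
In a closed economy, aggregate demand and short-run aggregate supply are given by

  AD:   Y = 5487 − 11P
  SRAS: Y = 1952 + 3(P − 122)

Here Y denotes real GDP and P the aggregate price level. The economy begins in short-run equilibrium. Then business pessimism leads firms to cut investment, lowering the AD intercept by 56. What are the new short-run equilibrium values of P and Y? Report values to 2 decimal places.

This is a negative demand shock: AD shifts left.
New AD: Y = 5431 − 11P.
SRAS can be written Y = 1586 + 3P.
Set AD = SRAS: 5431 − 11P = 1586 + 3P, so 3845 = 14P and P = 274.64.
Substituting into AD, Y = 2409.93.

P = 274.64, Y = 2409.93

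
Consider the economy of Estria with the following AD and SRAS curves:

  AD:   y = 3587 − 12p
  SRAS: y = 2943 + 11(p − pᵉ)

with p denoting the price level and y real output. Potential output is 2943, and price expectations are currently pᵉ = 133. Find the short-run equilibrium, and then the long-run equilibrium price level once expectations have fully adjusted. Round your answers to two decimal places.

Short run: p = 91.61, y = 2487.70. Long run: p = 53.67.

Short run: with pᵉ = 133, SRAS is y = 1480 + 11p. Setting AD = SRAS gives 2107 = 23p, so p = 91.61 and y = 3587 − 12p = 2487.70.
Output 2487.70 is below potential 2943, so over time expected prices fall and SRAS shifts right until y returns to 2943.
Long run: y = 2943 on the AD curve gives 2943 = 3587 − 12p, so p = 53.67.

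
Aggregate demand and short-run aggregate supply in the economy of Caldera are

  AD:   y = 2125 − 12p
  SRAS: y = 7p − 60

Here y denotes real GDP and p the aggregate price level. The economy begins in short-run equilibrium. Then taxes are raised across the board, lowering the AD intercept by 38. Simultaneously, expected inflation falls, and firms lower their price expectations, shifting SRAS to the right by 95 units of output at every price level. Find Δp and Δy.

Δp = -7, Δy = +46

After both shocks: AD is y = 2087 − 12p and SRAS is y = 35 + 7p.
Setting them equal: 2052 = 19p, so p = 108.
y = 2087 − 12·108 = 791.
Initially p = 115, y = 745, so Δp = -7 and Δy = +46.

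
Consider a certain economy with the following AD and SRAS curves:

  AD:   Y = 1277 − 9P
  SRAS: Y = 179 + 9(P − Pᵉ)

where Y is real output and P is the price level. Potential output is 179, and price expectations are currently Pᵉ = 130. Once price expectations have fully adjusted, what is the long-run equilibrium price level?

Long-run P = 122

Short run: with Pᵉ = 130, SRAS is Y = 9P − 991. Setting AD = SRAS gives 2268 = 18P, so P = 126 and Y = 1277 − 9·126 = 143.
Output 143 is below potential 179, so over time expected prices fall and SRAS shifts right until Y returns to 179.
Long run: Y = 179 on the AD curve gives 179 = 1277 − 9P, so P = 122.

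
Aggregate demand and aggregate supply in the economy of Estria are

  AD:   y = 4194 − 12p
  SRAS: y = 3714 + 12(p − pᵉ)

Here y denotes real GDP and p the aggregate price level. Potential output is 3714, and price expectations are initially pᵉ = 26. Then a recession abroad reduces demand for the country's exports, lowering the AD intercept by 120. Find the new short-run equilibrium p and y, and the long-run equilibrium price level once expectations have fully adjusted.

Short run: p = 28, y = 3738. Long run: p = 30.

AD shifts left: new AD is y = 4074 − 12p. With pᵉ = 26, SRAS is y = 3402 + 12p.
Short run: 4074 − 12p = 3402 + 12p gives 672 = 24p, so p = 28 and y = 4074 − 12·28 = 3738.
y = 3738 is above potential 3714; expectations adjust and SRAS shifts left until y = 3714.
Long run: on the new AD curve, 3714 = 4074 − 12p gives p = 30.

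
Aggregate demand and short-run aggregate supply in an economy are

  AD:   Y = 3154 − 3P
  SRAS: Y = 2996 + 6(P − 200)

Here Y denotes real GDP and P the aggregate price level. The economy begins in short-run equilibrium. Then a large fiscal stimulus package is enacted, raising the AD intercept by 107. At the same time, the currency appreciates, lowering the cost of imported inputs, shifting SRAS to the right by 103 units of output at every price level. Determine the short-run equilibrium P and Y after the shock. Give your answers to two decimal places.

After both shocks: AD is Y = 3261 − 3P and SRAS is Y = 1899 + 6P.
Setting them equal: 1362 = 9P, so P = 151.33.
Substituting into AD, Y = 2807.00.

P = 151.33, Y = 2807.00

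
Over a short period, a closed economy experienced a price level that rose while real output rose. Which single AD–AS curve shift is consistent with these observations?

P rose and Y rose. An AD shift moves P and Y in the same direction; an SRAS shift moves them in opposite directions.
Here P and Y moved in the same direction, so the AD curve shifted.
Since Y rose, AD shifted right.

AD shifted right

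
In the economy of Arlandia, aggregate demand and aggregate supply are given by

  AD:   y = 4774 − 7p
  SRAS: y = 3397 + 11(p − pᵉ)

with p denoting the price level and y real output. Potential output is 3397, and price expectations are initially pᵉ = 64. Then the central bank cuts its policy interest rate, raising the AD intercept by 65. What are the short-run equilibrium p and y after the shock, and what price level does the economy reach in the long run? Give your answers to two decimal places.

Short run: p = 119.22, y = 4004.44. Long run: p = 206.00.

AD shifts right: new AD is y = 4839 − 7p. With pᵉ = 64, SRAS is y = 2693 + 11p.
Short run: 4839 − 7p = 2693 + 11p gives 2146 = 18p, so p = 119.22 and y = 4839 − 7p = 4004.44.
y = 4004.44 is above potential 3397; expectations adjust and SRAS shifts left until y = 3397.
Long run: on the new AD curve, 3397 = 4839 − 7p gives p = 206.00.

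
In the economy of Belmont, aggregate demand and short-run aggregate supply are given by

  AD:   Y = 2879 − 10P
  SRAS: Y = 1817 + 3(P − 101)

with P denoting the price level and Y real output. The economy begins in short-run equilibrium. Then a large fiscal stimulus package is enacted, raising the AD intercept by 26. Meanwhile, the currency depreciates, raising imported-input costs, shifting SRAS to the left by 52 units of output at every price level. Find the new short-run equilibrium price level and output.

After both shocks: AD is Y = 2905 − 10P and SRAS is Y = 1462 + 3P.
Setting them equal: 1443 = 13P, so P = 111.
Y = 2905 − 10·111 = 1795.

P = 111, Y = 1795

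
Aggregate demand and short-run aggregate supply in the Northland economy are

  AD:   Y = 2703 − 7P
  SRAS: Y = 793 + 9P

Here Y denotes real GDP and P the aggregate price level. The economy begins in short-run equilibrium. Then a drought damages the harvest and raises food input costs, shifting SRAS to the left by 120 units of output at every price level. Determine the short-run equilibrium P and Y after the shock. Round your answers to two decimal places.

This is a negative supply shock: SRAS shifts left.
New SRAS: Y = 673 + 9P.
Set AD = SRAS: 2703 − 7P = 673 + 9P, so 2030 = 16P and P = 126.88.
Substituting into AD, Y = 1814.88.

P = 126.88, Y = 1814.88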